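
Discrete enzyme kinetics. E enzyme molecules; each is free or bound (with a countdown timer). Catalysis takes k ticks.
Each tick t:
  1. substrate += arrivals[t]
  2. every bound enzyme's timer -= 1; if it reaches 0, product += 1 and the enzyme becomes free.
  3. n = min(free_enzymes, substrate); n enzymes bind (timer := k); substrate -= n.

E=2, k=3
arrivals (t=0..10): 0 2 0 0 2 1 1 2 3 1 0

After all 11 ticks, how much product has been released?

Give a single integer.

Answer: 6

Derivation:
t=0: arr=0 -> substrate=0 bound=0 product=0
t=1: arr=2 -> substrate=0 bound=2 product=0
t=2: arr=0 -> substrate=0 bound=2 product=0
t=3: arr=0 -> substrate=0 bound=2 product=0
t=4: arr=2 -> substrate=0 bound=2 product=2
t=5: arr=1 -> substrate=1 bound=2 product=2
t=6: arr=1 -> substrate=2 bound=2 product=2
t=7: arr=2 -> substrate=2 bound=2 product=4
t=8: arr=3 -> substrate=5 bound=2 product=4
t=9: arr=1 -> substrate=6 bound=2 product=4
t=10: arr=0 -> substrate=4 bound=2 product=6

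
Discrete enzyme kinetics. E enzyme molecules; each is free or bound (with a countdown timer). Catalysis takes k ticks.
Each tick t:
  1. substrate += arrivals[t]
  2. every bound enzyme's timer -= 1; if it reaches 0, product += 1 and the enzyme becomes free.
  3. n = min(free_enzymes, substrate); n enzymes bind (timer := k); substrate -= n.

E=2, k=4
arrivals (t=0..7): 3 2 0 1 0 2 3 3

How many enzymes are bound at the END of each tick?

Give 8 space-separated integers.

Answer: 2 2 2 2 2 2 2 2

Derivation:
t=0: arr=3 -> substrate=1 bound=2 product=0
t=1: arr=2 -> substrate=3 bound=2 product=0
t=2: arr=0 -> substrate=3 bound=2 product=0
t=3: arr=1 -> substrate=4 bound=2 product=0
t=4: arr=0 -> substrate=2 bound=2 product=2
t=5: arr=2 -> substrate=4 bound=2 product=2
t=6: arr=3 -> substrate=7 bound=2 product=2
t=7: arr=3 -> substrate=10 bound=2 product=2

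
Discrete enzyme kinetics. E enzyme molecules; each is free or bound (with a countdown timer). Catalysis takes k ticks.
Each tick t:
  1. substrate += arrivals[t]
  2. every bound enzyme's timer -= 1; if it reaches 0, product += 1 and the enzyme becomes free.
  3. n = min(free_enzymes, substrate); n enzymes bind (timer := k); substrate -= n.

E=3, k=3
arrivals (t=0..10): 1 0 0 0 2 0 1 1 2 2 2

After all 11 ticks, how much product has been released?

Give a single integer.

t=0: arr=1 -> substrate=0 bound=1 product=0
t=1: arr=0 -> substrate=0 bound=1 product=0
t=2: arr=0 -> substrate=0 bound=1 product=0
t=3: arr=0 -> substrate=0 bound=0 product=1
t=4: arr=2 -> substrate=0 bound=2 product=1
t=5: arr=0 -> substrate=0 bound=2 product=1
t=6: arr=1 -> substrate=0 bound=3 product=1
t=7: arr=1 -> substrate=0 bound=2 product=3
t=8: arr=2 -> substrate=1 bound=3 product=3
t=9: arr=2 -> substrate=2 bound=3 product=4
t=10: arr=2 -> substrate=3 bound=3 product=5

Answer: 5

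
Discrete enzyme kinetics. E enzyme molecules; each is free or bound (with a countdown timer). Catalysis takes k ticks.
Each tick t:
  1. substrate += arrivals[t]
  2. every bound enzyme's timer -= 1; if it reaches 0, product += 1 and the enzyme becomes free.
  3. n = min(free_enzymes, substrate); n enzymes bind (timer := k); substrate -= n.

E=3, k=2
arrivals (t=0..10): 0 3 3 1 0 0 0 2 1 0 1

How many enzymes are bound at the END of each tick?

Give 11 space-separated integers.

t=0: arr=0 -> substrate=0 bound=0 product=0
t=1: arr=3 -> substrate=0 bound=3 product=0
t=2: arr=3 -> substrate=3 bound=3 product=0
t=3: arr=1 -> substrate=1 bound=3 product=3
t=4: arr=0 -> substrate=1 bound=3 product=3
t=5: arr=0 -> substrate=0 bound=1 product=6
t=6: arr=0 -> substrate=0 bound=1 product=6
t=7: arr=2 -> substrate=0 bound=2 product=7
t=8: arr=1 -> substrate=0 bound=3 product=7
t=9: arr=0 -> substrate=0 bound=1 product=9
t=10: arr=1 -> substrate=0 bound=1 product=10

Answer: 0 3 3 3 3 1 1 2 3 1 1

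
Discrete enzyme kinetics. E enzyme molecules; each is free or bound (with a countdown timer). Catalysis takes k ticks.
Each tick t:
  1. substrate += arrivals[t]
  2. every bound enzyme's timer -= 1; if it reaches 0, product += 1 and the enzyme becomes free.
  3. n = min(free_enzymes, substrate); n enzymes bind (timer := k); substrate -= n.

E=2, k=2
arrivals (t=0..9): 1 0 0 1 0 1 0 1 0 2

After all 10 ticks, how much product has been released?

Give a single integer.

t=0: arr=1 -> substrate=0 bound=1 product=0
t=1: arr=0 -> substrate=0 bound=1 product=0
t=2: arr=0 -> substrate=0 bound=0 product=1
t=3: arr=1 -> substrate=0 bound=1 product=1
t=4: arr=0 -> substrate=0 bound=1 product=1
t=5: arr=1 -> substrate=0 bound=1 product=2
t=6: arr=0 -> substrate=0 bound=1 product=2
t=7: arr=1 -> substrate=0 bound=1 product=3
t=8: arr=0 -> substrate=0 bound=1 product=3
t=9: arr=2 -> substrate=0 bound=2 product=4

Answer: 4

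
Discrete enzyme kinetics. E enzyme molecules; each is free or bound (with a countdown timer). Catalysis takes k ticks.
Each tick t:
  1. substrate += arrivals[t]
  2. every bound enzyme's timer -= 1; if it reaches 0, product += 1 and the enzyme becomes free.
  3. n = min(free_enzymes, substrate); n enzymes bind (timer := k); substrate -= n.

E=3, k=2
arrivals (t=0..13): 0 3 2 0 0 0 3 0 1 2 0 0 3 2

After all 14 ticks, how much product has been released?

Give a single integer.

t=0: arr=0 -> substrate=0 bound=0 product=0
t=1: arr=3 -> substrate=0 bound=3 product=0
t=2: arr=2 -> substrate=2 bound=3 product=0
t=3: arr=0 -> substrate=0 bound=2 product=3
t=4: arr=0 -> substrate=0 bound=2 product=3
t=5: arr=0 -> substrate=0 bound=0 product=5
t=6: arr=3 -> substrate=0 bound=3 product=5
t=7: arr=0 -> substrate=0 bound=3 product=5
t=8: arr=1 -> substrate=0 bound=1 product=8
t=9: arr=2 -> substrate=0 bound=3 product=8
t=10: arr=0 -> substrate=0 bound=2 product=9
t=11: arr=0 -> substrate=0 bound=0 product=11
t=12: arr=3 -> substrate=0 bound=3 product=11
t=13: arr=2 -> substrate=2 bound=3 product=11

Answer: 11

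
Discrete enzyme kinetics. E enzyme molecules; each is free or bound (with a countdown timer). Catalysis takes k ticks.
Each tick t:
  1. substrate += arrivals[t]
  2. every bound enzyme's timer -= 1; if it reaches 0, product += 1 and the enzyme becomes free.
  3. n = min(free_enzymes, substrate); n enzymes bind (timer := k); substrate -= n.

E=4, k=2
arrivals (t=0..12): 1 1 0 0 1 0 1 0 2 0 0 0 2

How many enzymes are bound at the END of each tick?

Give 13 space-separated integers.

t=0: arr=1 -> substrate=0 bound=1 product=0
t=1: arr=1 -> substrate=0 bound=2 product=0
t=2: arr=0 -> substrate=0 bound=1 product=1
t=3: arr=0 -> substrate=0 bound=0 product=2
t=4: arr=1 -> substrate=0 bound=1 product=2
t=5: arr=0 -> substrate=0 bound=1 product=2
t=6: arr=1 -> substrate=0 bound=1 product=3
t=7: arr=0 -> substrate=0 bound=1 product=3
t=8: arr=2 -> substrate=0 bound=2 product=4
t=9: arr=0 -> substrate=0 bound=2 product=4
t=10: arr=0 -> substrate=0 bound=0 product=6
t=11: arr=0 -> substrate=0 bound=0 product=6
t=12: arr=2 -> substrate=0 bound=2 product=6

Answer: 1 2 1 0 1 1 1 1 2 2 0 0 2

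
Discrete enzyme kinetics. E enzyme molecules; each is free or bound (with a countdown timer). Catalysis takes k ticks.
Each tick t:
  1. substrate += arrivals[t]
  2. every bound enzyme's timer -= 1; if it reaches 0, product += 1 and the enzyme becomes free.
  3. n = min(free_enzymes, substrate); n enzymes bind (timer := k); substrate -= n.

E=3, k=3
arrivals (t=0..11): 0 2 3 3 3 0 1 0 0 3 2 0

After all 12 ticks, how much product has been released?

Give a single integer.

Answer: 9

Derivation:
t=0: arr=0 -> substrate=0 bound=0 product=0
t=1: arr=2 -> substrate=0 bound=2 product=0
t=2: arr=3 -> substrate=2 bound=3 product=0
t=3: arr=3 -> substrate=5 bound=3 product=0
t=4: arr=3 -> substrate=6 bound=3 product=2
t=5: arr=0 -> substrate=5 bound=3 product=3
t=6: arr=1 -> substrate=6 bound=3 product=3
t=7: arr=0 -> substrate=4 bound=3 product=5
t=8: arr=0 -> substrate=3 bound=3 product=6
t=9: arr=3 -> substrate=6 bound=3 product=6
t=10: arr=2 -> substrate=6 bound=3 product=8
t=11: arr=0 -> substrate=5 bound=3 product=9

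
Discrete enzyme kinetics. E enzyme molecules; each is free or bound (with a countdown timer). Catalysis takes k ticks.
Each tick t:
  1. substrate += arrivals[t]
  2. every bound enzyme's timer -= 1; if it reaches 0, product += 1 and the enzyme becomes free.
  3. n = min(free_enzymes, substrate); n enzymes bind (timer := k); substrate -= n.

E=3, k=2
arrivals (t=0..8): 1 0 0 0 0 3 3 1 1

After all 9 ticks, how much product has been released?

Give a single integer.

t=0: arr=1 -> substrate=0 bound=1 product=0
t=1: arr=0 -> substrate=0 bound=1 product=0
t=2: arr=0 -> substrate=0 bound=0 product=1
t=3: arr=0 -> substrate=0 bound=0 product=1
t=4: arr=0 -> substrate=0 bound=0 product=1
t=5: arr=3 -> substrate=0 bound=3 product=1
t=6: arr=3 -> substrate=3 bound=3 product=1
t=7: arr=1 -> substrate=1 bound=3 product=4
t=8: arr=1 -> substrate=2 bound=3 product=4

Answer: 4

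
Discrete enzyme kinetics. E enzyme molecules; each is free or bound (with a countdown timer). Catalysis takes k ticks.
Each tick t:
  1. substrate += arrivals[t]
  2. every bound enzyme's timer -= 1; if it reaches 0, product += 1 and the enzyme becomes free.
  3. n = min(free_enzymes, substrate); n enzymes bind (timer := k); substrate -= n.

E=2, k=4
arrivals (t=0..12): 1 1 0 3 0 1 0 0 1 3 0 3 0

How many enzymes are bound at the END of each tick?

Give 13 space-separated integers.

t=0: arr=1 -> substrate=0 bound=1 product=0
t=1: arr=1 -> substrate=0 bound=2 product=0
t=2: arr=0 -> substrate=0 bound=2 product=0
t=3: arr=3 -> substrate=3 bound=2 product=0
t=4: arr=0 -> substrate=2 bound=2 product=1
t=5: arr=1 -> substrate=2 bound=2 product=2
t=6: arr=0 -> substrate=2 bound=2 product=2
t=7: arr=0 -> substrate=2 bound=2 product=2
t=8: arr=1 -> substrate=2 bound=2 product=3
t=9: arr=3 -> substrate=4 bound=2 product=4
t=10: arr=0 -> substrate=4 bound=2 product=4
t=11: arr=3 -> substrate=7 bound=2 product=4
t=12: arr=0 -> substrate=6 bound=2 product=5

Answer: 1 2 2 2 2 2 2 2 2 2 2 2 2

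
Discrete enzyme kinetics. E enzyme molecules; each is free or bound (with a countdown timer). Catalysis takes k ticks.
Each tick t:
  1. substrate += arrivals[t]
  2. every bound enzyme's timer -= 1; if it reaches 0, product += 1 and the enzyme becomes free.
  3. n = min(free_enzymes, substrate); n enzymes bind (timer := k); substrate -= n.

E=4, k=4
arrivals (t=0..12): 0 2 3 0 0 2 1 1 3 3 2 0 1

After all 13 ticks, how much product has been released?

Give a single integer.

Answer: 8

Derivation:
t=0: arr=0 -> substrate=0 bound=0 product=0
t=1: arr=2 -> substrate=0 bound=2 product=0
t=2: arr=3 -> substrate=1 bound=4 product=0
t=3: arr=0 -> substrate=1 bound=4 product=0
t=4: arr=0 -> substrate=1 bound=4 product=0
t=5: arr=2 -> substrate=1 bound=4 product=2
t=6: arr=1 -> substrate=0 bound=4 product=4
t=7: arr=1 -> substrate=1 bound=4 product=4
t=8: arr=3 -> substrate=4 bound=4 product=4
t=9: arr=3 -> substrate=5 bound=4 product=6
t=10: arr=2 -> substrate=5 bound=4 product=8
t=11: arr=0 -> substrate=5 bound=4 product=8
t=12: arr=1 -> substrate=6 bound=4 product=8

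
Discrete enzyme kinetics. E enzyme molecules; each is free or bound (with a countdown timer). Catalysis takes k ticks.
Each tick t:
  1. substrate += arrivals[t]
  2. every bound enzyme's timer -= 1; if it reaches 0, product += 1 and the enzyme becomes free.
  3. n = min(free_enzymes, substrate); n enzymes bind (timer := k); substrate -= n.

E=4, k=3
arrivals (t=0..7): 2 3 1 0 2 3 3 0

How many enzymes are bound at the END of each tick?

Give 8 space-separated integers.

t=0: arr=2 -> substrate=0 bound=2 product=0
t=1: arr=3 -> substrate=1 bound=4 product=0
t=2: arr=1 -> substrate=2 bound=4 product=0
t=3: arr=0 -> substrate=0 bound=4 product=2
t=4: arr=2 -> substrate=0 bound=4 product=4
t=5: arr=3 -> substrate=3 bound=4 product=4
t=6: arr=3 -> substrate=4 bound=4 product=6
t=7: arr=0 -> substrate=2 bound=4 product=8

Answer: 2 4 4 4 4 4 4 4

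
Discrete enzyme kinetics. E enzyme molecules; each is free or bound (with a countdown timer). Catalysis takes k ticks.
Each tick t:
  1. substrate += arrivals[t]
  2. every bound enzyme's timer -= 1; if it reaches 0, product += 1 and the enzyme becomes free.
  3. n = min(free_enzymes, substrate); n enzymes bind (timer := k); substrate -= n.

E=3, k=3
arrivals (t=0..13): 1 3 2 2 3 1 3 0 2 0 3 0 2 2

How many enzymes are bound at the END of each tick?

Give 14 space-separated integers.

t=0: arr=1 -> substrate=0 bound=1 product=0
t=1: arr=3 -> substrate=1 bound=3 product=0
t=2: arr=2 -> substrate=3 bound=3 product=0
t=3: arr=2 -> substrate=4 bound=3 product=1
t=4: arr=3 -> substrate=5 bound=3 product=3
t=5: arr=1 -> substrate=6 bound=3 product=3
t=6: arr=3 -> substrate=8 bound=3 product=4
t=7: arr=0 -> substrate=6 bound=3 product=6
t=8: arr=2 -> substrate=8 bound=3 product=6
t=9: arr=0 -> substrate=7 bound=3 product=7
t=10: arr=3 -> substrate=8 bound=3 product=9
t=11: arr=0 -> substrate=8 bound=3 product=9
t=12: arr=2 -> substrate=9 bound=3 product=10
t=13: arr=2 -> substrate=9 bound=3 product=12

Answer: 1 3 3 3 3 3 3 3 3 3 3 3 3 3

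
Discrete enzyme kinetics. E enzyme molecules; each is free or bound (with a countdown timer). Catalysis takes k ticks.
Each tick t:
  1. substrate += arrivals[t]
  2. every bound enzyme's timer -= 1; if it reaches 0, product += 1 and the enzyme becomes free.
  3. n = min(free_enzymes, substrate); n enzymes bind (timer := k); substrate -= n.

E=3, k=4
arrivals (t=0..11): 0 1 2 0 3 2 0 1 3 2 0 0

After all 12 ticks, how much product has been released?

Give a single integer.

t=0: arr=0 -> substrate=0 bound=0 product=0
t=1: arr=1 -> substrate=0 bound=1 product=0
t=2: arr=2 -> substrate=0 bound=3 product=0
t=3: arr=0 -> substrate=0 bound=3 product=0
t=4: arr=3 -> substrate=3 bound=3 product=0
t=5: arr=2 -> substrate=4 bound=3 product=1
t=6: arr=0 -> substrate=2 bound=3 product=3
t=7: arr=1 -> substrate=3 bound=3 product=3
t=8: arr=3 -> substrate=6 bound=3 product=3
t=9: arr=2 -> substrate=7 bound=3 product=4
t=10: arr=0 -> substrate=5 bound=3 product=6
t=11: arr=0 -> substrate=5 bound=3 product=6

Answer: 6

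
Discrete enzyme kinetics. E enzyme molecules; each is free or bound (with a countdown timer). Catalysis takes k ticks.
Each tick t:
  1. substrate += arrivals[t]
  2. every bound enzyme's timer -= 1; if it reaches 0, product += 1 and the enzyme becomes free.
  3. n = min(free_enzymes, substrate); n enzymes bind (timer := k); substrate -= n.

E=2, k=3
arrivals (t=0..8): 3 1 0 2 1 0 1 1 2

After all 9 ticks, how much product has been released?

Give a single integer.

t=0: arr=3 -> substrate=1 bound=2 product=0
t=1: arr=1 -> substrate=2 bound=2 product=0
t=2: arr=0 -> substrate=2 bound=2 product=0
t=3: arr=2 -> substrate=2 bound=2 product=2
t=4: arr=1 -> substrate=3 bound=2 product=2
t=5: arr=0 -> substrate=3 bound=2 product=2
t=6: arr=1 -> substrate=2 bound=2 product=4
t=7: arr=1 -> substrate=3 bound=2 product=4
t=8: arr=2 -> substrate=5 bound=2 product=4

Answer: 4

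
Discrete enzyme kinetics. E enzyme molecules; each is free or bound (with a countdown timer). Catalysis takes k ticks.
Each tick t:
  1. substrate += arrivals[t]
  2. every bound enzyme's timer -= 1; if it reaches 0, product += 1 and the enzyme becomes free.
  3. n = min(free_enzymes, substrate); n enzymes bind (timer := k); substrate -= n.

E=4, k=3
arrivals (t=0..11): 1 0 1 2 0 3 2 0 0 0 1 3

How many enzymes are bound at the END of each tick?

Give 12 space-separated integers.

t=0: arr=1 -> substrate=0 bound=1 product=0
t=1: arr=0 -> substrate=0 bound=1 product=0
t=2: arr=1 -> substrate=0 bound=2 product=0
t=3: arr=2 -> substrate=0 bound=3 product=1
t=4: arr=0 -> substrate=0 bound=3 product=1
t=5: arr=3 -> substrate=1 bound=4 product=2
t=6: arr=2 -> substrate=1 bound=4 product=4
t=7: arr=0 -> substrate=1 bound=4 product=4
t=8: arr=0 -> substrate=0 bound=3 product=6
t=9: arr=0 -> substrate=0 bound=1 product=8
t=10: arr=1 -> substrate=0 bound=2 product=8
t=11: arr=3 -> substrate=0 bound=4 product=9

Answer: 1 1 2 3 3 4 4 4 3 1 2 4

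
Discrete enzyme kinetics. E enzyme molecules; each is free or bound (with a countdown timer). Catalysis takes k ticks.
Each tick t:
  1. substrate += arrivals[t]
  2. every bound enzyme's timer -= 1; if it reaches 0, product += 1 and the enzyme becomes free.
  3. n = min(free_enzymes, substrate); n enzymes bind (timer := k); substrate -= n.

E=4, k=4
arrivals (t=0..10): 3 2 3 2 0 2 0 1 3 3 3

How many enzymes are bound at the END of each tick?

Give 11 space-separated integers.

t=0: arr=3 -> substrate=0 bound=3 product=0
t=1: arr=2 -> substrate=1 bound=4 product=0
t=2: arr=3 -> substrate=4 bound=4 product=0
t=3: arr=2 -> substrate=6 bound=4 product=0
t=4: arr=0 -> substrate=3 bound=4 product=3
t=5: arr=2 -> substrate=4 bound=4 product=4
t=6: arr=0 -> substrate=4 bound=4 product=4
t=7: arr=1 -> substrate=5 bound=4 product=4
t=8: arr=3 -> substrate=5 bound=4 product=7
t=9: arr=3 -> substrate=7 bound=4 product=8
t=10: arr=3 -> substrate=10 bound=4 product=8

Answer: 3 4 4 4 4 4 4 4 4 4 4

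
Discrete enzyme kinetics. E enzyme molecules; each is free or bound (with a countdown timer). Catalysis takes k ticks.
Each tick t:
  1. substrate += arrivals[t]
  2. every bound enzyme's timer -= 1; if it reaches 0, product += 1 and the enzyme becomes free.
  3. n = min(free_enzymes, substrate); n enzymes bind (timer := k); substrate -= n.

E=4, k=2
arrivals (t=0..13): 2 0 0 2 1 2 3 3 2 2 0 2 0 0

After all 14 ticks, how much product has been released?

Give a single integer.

Answer: 19

Derivation:
t=0: arr=2 -> substrate=0 bound=2 product=0
t=1: arr=0 -> substrate=0 bound=2 product=0
t=2: arr=0 -> substrate=0 bound=0 product=2
t=3: arr=2 -> substrate=0 bound=2 product=2
t=4: arr=1 -> substrate=0 bound=3 product=2
t=5: arr=2 -> substrate=0 bound=3 product=4
t=6: arr=3 -> substrate=1 bound=4 product=5
t=7: arr=3 -> substrate=2 bound=4 product=7
t=8: arr=2 -> substrate=2 bound=4 product=9
t=9: arr=2 -> substrate=2 bound=4 product=11
t=10: arr=0 -> substrate=0 bound=4 product=13
t=11: arr=2 -> substrate=0 bound=4 product=15
t=12: arr=0 -> substrate=0 bound=2 product=17
t=13: arr=0 -> substrate=0 bound=0 product=19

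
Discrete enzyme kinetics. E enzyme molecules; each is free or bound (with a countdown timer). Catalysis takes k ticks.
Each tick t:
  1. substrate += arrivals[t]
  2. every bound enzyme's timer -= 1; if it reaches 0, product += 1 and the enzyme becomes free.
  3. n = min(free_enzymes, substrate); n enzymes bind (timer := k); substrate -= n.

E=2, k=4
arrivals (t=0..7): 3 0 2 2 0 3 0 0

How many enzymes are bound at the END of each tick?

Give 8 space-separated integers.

t=0: arr=3 -> substrate=1 bound=2 product=0
t=1: arr=0 -> substrate=1 bound=2 product=0
t=2: arr=2 -> substrate=3 bound=2 product=0
t=3: arr=2 -> substrate=5 bound=2 product=0
t=4: arr=0 -> substrate=3 bound=2 product=2
t=5: arr=3 -> substrate=6 bound=2 product=2
t=6: arr=0 -> substrate=6 bound=2 product=2
t=7: arr=0 -> substrate=6 bound=2 product=2

Answer: 2 2 2 2 2 2 2 2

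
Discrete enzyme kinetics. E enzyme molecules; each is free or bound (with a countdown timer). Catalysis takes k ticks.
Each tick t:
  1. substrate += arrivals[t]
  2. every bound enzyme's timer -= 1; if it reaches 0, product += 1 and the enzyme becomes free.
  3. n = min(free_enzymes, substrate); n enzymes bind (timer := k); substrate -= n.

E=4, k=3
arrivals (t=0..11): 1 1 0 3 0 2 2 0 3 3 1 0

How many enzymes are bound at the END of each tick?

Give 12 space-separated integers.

Answer: 1 2 2 4 3 4 4 4 4 4 4 4

Derivation:
t=0: arr=1 -> substrate=0 bound=1 product=0
t=1: arr=1 -> substrate=0 bound=2 product=0
t=2: arr=0 -> substrate=0 bound=2 product=0
t=3: arr=3 -> substrate=0 bound=4 product=1
t=4: arr=0 -> substrate=0 bound=3 product=2
t=5: arr=2 -> substrate=1 bound=4 product=2
t=6: arr=2 -> substrate=0 bound=4 product=5
t=7: arr=0 -> substrate=0 bound=4 product=5
t=8: arr=3 -> substrate=2 bound=4 product=6
t=9: arr=3 -> substrate=2 bound=4 product=9
t=10: arr=1 -> substrate=3 bound=4 product=9
t=11: arr=0 -> substrate=2 bound=4 product=10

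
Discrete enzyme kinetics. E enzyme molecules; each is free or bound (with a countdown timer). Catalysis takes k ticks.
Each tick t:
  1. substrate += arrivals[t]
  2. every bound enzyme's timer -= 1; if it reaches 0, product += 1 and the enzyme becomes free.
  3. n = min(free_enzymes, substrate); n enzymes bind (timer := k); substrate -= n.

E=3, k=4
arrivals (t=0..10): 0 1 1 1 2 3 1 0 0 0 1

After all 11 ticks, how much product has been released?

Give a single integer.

Answer: 5

Derivation:
t=0: arr=0 -> substrate=0 bound=0 product=0
t=1: arr=1 -> substrate=0 bound=1 product=0
t=2: arr=1 -> substrate=0 bound=2 product=0
t=3: arr=1 -> substrate=0 bound=3 product=0
t=4: arr=2 -> substrate=2 bound=3 product=0
t=5: arr=3 -> substrate=4 bound=3 product=1
t=6: arr=1 -> substrate=4 bound=3 product=2
t=7: arr=0 -> substrate=3 bound=3 product=3
t=8: arr=0 -> substrate=3 bound=3 product=3
t=9: arr=0 -> substrate=2 bound=3 product=4
t=10: arr=1 -> substrate=2 bound=3 product=5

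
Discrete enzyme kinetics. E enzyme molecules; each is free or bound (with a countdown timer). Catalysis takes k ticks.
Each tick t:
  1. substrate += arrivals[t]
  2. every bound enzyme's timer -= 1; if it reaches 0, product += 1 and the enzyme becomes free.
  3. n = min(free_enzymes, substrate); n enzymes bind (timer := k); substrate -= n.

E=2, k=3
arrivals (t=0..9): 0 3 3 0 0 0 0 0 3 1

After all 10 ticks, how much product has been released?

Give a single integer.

t=0: arr=0 -> substrate=0 bound=0 product=0
t=1: arr=3 -> substrate=1 bound=2 product=0
t=2: arr=3 -> substrate=4 bound=2 product=0
t=3: arr=0 -> substrate=4 bound=2 product=0
t=4: arr=0 -> substrate=2 bound=2 product=2
t=5: arr=0 -> substrate=2 bound=2 product=2
t=6: arr=0 -> substrate=2 bound=2 product=2
t=7: arr=0 -> substrate=0 bound=2 product=4
t=8: arr=3 -> substrate=3 bound=2 product=4
t=9: arr=1 -> substrate=4 bound=2 product=4

Answer: 4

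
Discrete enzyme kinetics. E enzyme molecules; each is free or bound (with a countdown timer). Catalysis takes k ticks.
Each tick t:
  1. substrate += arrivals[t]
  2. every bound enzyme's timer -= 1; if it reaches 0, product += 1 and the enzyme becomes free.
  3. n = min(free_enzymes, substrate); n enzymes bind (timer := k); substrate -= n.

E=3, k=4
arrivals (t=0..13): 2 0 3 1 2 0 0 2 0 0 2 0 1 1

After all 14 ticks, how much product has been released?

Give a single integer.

Answer: 8

Derivation:
t=0: arr=2 -> substrate=0 bound=2 product=0
t=1: arr=0 -> substrate=0 bound=2 product=0
t=2: arr=3 -> substrate=2 bound=3 product=0
t=3: arr=1 -> substrate=3 bound=3 product=0
t=4: arr=2 -> substrate=3 bound=3 product=2
t=5: arr=0 -> substrate=3 bound=3 product=2
t=6: arr=0 -> substrate=2 bound=3 product=3
t=7: arr=2 -> substrate=4 bound=3 product=3
t=8: arr=0 -> substrate=2 bound=3 product=5
t=9: arr=0 -> substrate=2 bound=3 product=5
t=10: arr=2 -> substrate=3 bound=3 product=6
t=11: arr=0 -> substrate=3 bound=3 product=6
t=12: arr=1 -> substrate=2 bound=3 product=8
t=13: arr=1 -> substrate=3 bound=3 product=8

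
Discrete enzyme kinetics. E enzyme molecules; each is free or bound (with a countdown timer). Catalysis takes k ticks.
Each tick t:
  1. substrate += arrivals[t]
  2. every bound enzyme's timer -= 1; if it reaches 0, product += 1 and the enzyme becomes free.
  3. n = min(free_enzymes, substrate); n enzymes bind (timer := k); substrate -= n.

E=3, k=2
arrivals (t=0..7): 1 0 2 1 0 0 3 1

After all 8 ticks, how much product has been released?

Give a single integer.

t=0: arr=1 -> substrate=0 bound=1 product=0
t=1: arr=0 -> substrate=0 bound=1 product=0
t=2: arr=2 -> substrate=0 bound=2 product=1
t=3: arr=1 -> substrate=0 bound=3 product=1
t=4: arr=0 -> substrate=0 bound=1 product=3
t=5: arr=0 -> substrate=0 bound=0 product=4
t=6: arr=3 -> substrate=0 bound=3 product=4
t=7: arr=1 -> substrate=1 bound=3 product=4

Answer: 4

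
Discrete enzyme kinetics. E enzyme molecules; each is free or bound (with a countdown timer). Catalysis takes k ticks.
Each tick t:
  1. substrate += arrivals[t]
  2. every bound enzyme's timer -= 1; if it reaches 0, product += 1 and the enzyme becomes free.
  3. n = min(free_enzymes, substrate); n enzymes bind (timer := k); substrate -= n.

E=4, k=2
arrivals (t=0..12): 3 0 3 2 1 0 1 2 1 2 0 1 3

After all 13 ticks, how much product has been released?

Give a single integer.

t=0: arr=3 -> substrate=0 bound=3 product=0
t=1: arr=0 -> substrate=0 bound=3 product=0
t=2: arr=3 -> substrate=0 bound=3 product=3
t=3: arr=2 -> substrate=1 bound=4 product=3
t=4: arr=1 -> substrate=0 bound=3 product=6
t=5: arr=0 -> substrate=0 bound=2 product=7
t=6: arr=1 -> substrate=0 bound=1 product=9
t=7: arr=2 -> substrate=0 bound=3 product=9
t=8: arr=1 -> substrate=0 bound=3 product=10
t=9: arr=2 -> substrate=0 bound=3 product=12
t=10: arr=0 -> substrate=0 bound=2 product=13
t=11: arr=1 -> substrate=0 bound=1 product=15
t=12: arr=3 -> substrate=0 bound=4 product=15

Answer: 15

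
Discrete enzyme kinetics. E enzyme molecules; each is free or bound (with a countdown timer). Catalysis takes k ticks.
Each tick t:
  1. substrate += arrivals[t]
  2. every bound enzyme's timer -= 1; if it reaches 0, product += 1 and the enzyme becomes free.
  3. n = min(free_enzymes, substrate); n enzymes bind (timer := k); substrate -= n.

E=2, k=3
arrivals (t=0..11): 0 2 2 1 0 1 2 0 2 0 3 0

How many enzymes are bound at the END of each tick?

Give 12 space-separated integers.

t=0: arr=0 -> substrate=0 bound=0 product=0
t=1: arr=2 -> substrate=0 bound=2 product=0
t=2: arr=2 -> substrate=2 bound=2 product=0
t=3: arr=1 -> substrate=3 bound=2 product=0
t=4: arr=0 -> substrate=1 bound=2 product=2
t=5: arr=1 -> substrate=2 bound=2 product=2
t=6: arr=2 -> substrate=4 bound=2 product=2
t=7: arr=0 -> substrate=2 bound=2 product=4
t=8: arr=2 -> substrate=4 bound=2 product=4
t=9: arr=0 -> substrate=4 bound=2 product=4
t=10: arr=3 -> substrate=5 bound=2 product=6
t=11: arr=0 -> substrate=5 bound=2 product=6

Answer: 0 2 2 2 2 2 2 2 2 2 2 2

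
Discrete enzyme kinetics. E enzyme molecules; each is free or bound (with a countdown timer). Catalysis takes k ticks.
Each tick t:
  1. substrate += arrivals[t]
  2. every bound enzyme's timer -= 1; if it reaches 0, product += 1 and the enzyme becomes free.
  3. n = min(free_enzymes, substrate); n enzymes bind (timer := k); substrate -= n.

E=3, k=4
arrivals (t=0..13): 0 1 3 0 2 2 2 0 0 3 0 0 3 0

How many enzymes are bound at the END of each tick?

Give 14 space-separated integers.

Answer: 0 1 3 3 3 3 3 3 3 3 3 3 3 3

Derivation:
t=0: arr=0 -> substrate=0 bound=0 product=0
t=1: arr=1 -> substrate=0 bound=1 product=0
t=2: arr=3 -> substrate=1 bound=3 product=0
t=3: arr=0 -> substrate=1 bound=3 product=0
t=4: arr=2 -> substrate=3 bound=3 product=0
t=5: arr=2 -> substrate=4 bound=3 product=1
t=6: arr=2 -> substrate=4 bound=3 product=3
t=7: arr=0 -> substrate=4 bound=3 product=3
t=8: arr=0 -> substrate=4 bound=3 product=3
t=9: arr=3 -> substrate=6 bound=3 product=4
t=10: arr=0 -> substrate=4 bound=3 product=6
t=11: arr=0 -> substrate=4 bound=3 product=6
t=12: arr=3 -> substrate=7 bound=3 product=6
t=13: arr=0 -> substrate=6 bound=3 product=7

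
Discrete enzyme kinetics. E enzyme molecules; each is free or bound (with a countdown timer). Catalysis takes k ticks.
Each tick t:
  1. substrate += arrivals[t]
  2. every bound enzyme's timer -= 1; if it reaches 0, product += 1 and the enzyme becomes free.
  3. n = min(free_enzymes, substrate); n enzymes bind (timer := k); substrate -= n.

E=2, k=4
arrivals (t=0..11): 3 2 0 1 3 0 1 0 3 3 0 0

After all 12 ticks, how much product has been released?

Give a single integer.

Answer: 4

Derivation:
t=0: arr=3 -> substrate=1 bound=2 product=0
t=1: arr=2 -> substrate=3 bound=2 product=0
t=2: arr=0 -> substrate=3 bound=2 product=0
t=3: arr=1 -> substrate=4 bound=2 product=0
t=4: arr=3 -> substrate=5 bound=2 product=2
t=5: arr=0 -> substrate=5 bound=2 product=2
t=6: arr=1 -> substrate=6 bound=2 product=2
t=7: arr=0 -> substrate=6 bound=2 product=2
t=8: arr=3 -> substrate=7 bound=2 product=4
t=9: arr=3 -> substrate=10 bound=2 product=4
t=10: arr=0 -> substrate=10 bound=2 product=4
t=11: arr=0 -> substrate=10 bound=2 product=4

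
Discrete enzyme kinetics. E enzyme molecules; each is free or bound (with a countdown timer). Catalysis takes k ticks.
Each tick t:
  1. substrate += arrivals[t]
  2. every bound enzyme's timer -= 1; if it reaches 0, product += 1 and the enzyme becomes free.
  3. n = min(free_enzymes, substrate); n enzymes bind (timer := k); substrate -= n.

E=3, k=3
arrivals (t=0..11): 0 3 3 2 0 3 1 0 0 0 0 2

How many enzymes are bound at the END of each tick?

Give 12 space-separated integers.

t=0: arr=0 -> substrate=0 bound=0 product=0
t=1: arr=3 -> substrate=0 bound=3 product=0
t=2: arr=3 -> substrate=3 bound=3 product=0
t=3: arr=2 -> substrate=5 bound=3 product=0
t=4: arr=0 -> substrate=2 bound=3 product=3
t=5: arr=3 -> substrate=5 bound=3 product=3
t=6: arr=1 -> substrate=6 bound=3 product=3
t=7: arr=0 -> substrate=3 bound=3 product=6
t=8: arr=0 -> substrate=3 bound=3 product=6
t=9: arr=0 -> substrate=3 bound=3 product=6
t=10: arr=0 -> substrate=0 bound=3 product=9
t=11: arr=2 -> substrate=2 bound=3 product=9

Answer: 0 3 3 3 3 3 3 3 3 3 3 3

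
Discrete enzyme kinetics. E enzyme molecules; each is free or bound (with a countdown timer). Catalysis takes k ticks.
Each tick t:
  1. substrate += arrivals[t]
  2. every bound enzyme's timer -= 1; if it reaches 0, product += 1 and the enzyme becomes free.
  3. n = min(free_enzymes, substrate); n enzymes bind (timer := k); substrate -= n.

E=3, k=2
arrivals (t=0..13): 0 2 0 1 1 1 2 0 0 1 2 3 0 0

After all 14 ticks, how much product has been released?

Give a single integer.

t=0: arr=0 -> substrate=0 bound=0 product=0
t=1: arr=2 -> substrate=0 bound=2 product=0
t=2: arr=0 -> substrate=0 bound=2 product=0
t=3: arr=1 -> substrate=0 bound=1 product=2
t=4: arr=1 -> substrate=0 bound=2 product=2
t=5: arr=1 -> substrate=0 bound=2 product=3
t=6: arr=2 -> substrate=0 bound=3 product=4
t=7: arr=0 -> substrate=0 bound=2 product=5
t=8: arr=0 -> substrate=0 bound=0 product=7
t=9: arr=1 -> substrate=0 bound=1 product=7
t=10: arr=2 -> substrate=0 bound=3 product=7
t=11: arr=3 -> substrate=2 bound=3 product=8
t=12: arr=0 -> substrate=0 bound=3 product=10
t=13: arr=0 -> substrate=0 bound=2 product=11

Answer: 11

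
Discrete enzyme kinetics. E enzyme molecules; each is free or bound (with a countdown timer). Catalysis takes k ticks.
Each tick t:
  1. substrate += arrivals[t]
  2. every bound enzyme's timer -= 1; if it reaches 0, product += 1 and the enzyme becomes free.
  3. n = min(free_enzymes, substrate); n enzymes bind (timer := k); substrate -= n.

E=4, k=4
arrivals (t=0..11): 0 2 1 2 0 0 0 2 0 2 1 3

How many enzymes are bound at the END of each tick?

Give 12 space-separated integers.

Answer: 0 2 3 4 4 3 2 3 3 4 4 4

Derivation:
t=0: arr=0 -> substrate=0 bound=0 product=0
t=1: arr=2 -> substrate=0 bound=2 product=0
t=2: arr=1 -> substrate=0 bound=3 product=0
t=3: arr=2 -> substrate=1 bound=4 product=0
t=4: arr=0 -> substrate=1 bound=4 product=0
t=5: arr=0 -> substrate=0 bound=3 product=2
t=6: arr=0 -> substrate=0 bound=2 product=3
t=7: arr=2 -> substrate=0 bound=3 product=4
t=8: arr=0 -> substrate=0 bound=3 product=4
t=9: arr=2 -> substrate=0 bound=4 product=5
t=10: arr=1 -> substrate=1 bound=4 product=5
t=11: arr=3 -> substrate=2 bound=4 product=7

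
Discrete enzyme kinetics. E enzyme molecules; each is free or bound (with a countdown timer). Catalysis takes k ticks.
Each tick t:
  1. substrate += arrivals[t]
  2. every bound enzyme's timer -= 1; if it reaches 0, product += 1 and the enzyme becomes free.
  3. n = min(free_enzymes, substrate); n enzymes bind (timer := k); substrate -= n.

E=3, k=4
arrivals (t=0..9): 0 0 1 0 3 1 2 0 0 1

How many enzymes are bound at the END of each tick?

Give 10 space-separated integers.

t=0: arr=0 -> substrate=0 bound=0 product=0
t=1: arr=0 -> substrate=0 bound=0 product=0
t=2: arr=1 -> substrate=0 bound=1 product=0
t=3: arr=0 -> substrate=0 bound=1 product=0
t=4: arr=3 -> substrate=1 bound=3 product=0
t=5: arr=1 -> substrate=2 bound=3 product=0
t=6: arr=2 -> substrate=3 bound=3 product=1
t=7: arr=0 -> substrate=3 bound=3 product=1
t=8: arr=0 -> substrate=1 bound=3 product=3
t=9: arr=1 -> substrate=2 bound=3 product=3

Answer: 0 0 1 1 3 3 3 3 3 3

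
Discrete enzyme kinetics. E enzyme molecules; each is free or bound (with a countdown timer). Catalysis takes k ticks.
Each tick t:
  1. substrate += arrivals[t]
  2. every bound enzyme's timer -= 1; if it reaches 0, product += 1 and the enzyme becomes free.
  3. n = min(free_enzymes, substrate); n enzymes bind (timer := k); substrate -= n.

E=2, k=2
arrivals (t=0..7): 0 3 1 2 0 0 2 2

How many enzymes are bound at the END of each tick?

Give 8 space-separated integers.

t=0: arr=0 -> substrate=0 bound=0 product=0
t=1: arr=3 -> substrate=1 bound=2 product=0
t=2: arr=1 -> substrate=2 bound=2 product=0
t=3: arr=2 -> substrate=2 bound=2 product=2
t=4: arr=0 -> substrate=2 bound=2 product=2
t=5: arr=0 -> substrate=0 bound=2 product=4
t=6: arr=2 -> substrate=2 bound=2 product=4
t=7: arr=2 -> substrate=2 bound=2 product=6

Answer: 0 2 2 2 2 2 2 2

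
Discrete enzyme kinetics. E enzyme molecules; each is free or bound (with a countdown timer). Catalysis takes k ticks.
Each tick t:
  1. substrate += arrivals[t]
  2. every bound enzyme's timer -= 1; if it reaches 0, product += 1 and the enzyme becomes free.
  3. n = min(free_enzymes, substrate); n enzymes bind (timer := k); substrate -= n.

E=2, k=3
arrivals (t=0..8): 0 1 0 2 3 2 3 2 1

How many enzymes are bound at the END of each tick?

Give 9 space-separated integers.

t=0: arr=0 -> substrate=0 bound=0 product=0
t=1: arr=1 -> substrate=0 bound=1 product=0
t=2: arr=0 -> substrate=0 bound=1 product=0
t=3: arr=2 -> substrate=1 bound=2 product=0
t=4: arr=3 -> substrate=3 bound=2 product=1
t=5: arr=2 -> substrate=5 bound=2 product=1
t=6: arr=3 -> substrate=7 bound=2 product=2
t=7: arr=2 -> substrate=8 bound=2 product=3
t=8: arr=1 -> substrate=9 bound=2 product=3

Answer: 0 1 1 2 2 2 2 2 2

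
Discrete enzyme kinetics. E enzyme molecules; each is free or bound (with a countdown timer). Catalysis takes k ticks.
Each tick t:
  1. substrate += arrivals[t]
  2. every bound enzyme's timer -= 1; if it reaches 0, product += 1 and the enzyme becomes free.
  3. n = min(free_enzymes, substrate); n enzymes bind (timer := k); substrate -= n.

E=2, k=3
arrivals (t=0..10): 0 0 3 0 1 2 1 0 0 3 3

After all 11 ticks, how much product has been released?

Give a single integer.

Answer: 4

Derivation:
t=0: arr=0 -> substrate=0 bound=0 product=0
t=1: arr=0 -> substrate=0 bound=0 product=0
t=2: arr=3 -> substrate=1 bound=2 product=0
t=3: arr=0 -> substrate=1 bound=2 product=0
t=4: arr=1 -> substrate=2 bound=2 product=0
t=5: arr=2 -> substrate=2 bound=2 product=2
t=6: arr=1 -> substrate=3 bound=2 product=2
t=7: arr=0 -> substrate=3 bound=2 product=2
t=8: arr=0 -> substrate=1 bound=2 product=4
t=9: arr=3 -> substrate=4 bound=2 product=4
t=10: arr=3 -> substrate=7 bound=2 product=4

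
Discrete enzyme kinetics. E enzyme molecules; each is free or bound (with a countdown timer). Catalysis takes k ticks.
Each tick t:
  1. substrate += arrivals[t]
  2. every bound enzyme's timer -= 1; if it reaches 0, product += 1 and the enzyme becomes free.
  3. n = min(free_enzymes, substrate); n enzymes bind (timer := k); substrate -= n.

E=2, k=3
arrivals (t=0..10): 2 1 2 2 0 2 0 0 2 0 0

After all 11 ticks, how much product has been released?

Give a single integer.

Answer: 6

Derivation:
t=0: arr=2 -> substrate=0 bound=2 product=0
t=1: arr=1 -> substrate=1 bound=2 product=0
t=2: arr=2 -> substrate=3 bound=2 product=0
t=3: arr=2 -> substrate=3 bound=2 product=2
t=4: arr=0 -> substrate=3 bound=2 product=2
t=5: arr=2 -> substrate=5 bound=2 product=2
t=6: arr=0 -> substrate=3 bound=2 product=4
t=7: arr=0 -> substrate=3 bound=2 product=4
t=8: arr=2 -> substrate=5 bound=2 product=4
t=9: arr=0 -> substrate=3 bound=2 product=6
t=10: arr=0 -> substrate=3 bound=2 product=6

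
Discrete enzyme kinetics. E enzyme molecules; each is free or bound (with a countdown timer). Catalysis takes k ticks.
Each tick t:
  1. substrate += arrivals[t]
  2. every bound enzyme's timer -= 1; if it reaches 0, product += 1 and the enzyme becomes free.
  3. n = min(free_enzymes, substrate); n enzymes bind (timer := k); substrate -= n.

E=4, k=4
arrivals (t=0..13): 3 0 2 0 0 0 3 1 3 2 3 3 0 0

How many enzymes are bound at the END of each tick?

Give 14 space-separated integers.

Answer: 3 3 4 4 2 2 4 4 4 4 4 4 4 4

Derivation:
t=0: arr=3 -> substrate=0 bound=3 product=0
t=1: arr=0 -> substrate=0 bound=3 product=0
t=2: arr=2 -> substrate=1 bound=4 product=0
t=3: arr=0 -> substrate=1 bound=4 product=0
t=4: arr=0 -> substrate=0 bound=2 product=3
t=5: arr=0 -> substrate=0 bound=2 product=3
t=6: arr=3 -> substrate=0 bound=4 product=4
t=7: arr=1 -> substrate=1 bound=4 product=4
t=8: arr=3 -> substrate=3 bound=4 product=5
t=9: arr=2 -> substrate=5 bound=4 product=5
t=10: arr=3 -> substrate=5 bound=4 product=8
t=11: arr=3 -> substrate=8 bound=4 product=8
t=12: arr=0 -> substrate=7 bound=4 product=9
t=13: arr=0 -> substrate=7 bound=4 product=9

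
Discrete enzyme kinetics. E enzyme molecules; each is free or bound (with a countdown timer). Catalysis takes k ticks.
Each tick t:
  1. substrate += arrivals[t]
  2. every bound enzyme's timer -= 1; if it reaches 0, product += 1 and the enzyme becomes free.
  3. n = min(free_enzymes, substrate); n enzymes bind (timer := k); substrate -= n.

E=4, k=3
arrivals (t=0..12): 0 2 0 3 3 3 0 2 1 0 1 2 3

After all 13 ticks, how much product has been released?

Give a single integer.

t=0: arr=0 -> substrate=0 bound=0 product=0
t=1: arr=2 -> substrate=0 bound=2 product=0
t=2: arr=0 -> substrate=0 bound=2 product=0
t=3: arr=3 -> substrate=1 bound=4 product=0
t=4: arr=3 -> substrate=2 bound=4 product=2
t=5: arr=3 -> substrate=5 bound=4 product=2
t=6: arr=0 -> substrate=3 bound=4 product=4
t=7: arr=2 -> substrate=3 bound=4 product=6
t=8: arr=1 -> substrate=4 bound=4 product=6
t=9: arr=0 -> substrate=2 bound=4 product=8
t=10: arr=1 -> substrate=1 bound=4 product=10
t=11: arr=2 -> substrate=3 bound=4 product=10
t=12: arr=3 -> substrate=4 bound=4 product=12

Answer: 12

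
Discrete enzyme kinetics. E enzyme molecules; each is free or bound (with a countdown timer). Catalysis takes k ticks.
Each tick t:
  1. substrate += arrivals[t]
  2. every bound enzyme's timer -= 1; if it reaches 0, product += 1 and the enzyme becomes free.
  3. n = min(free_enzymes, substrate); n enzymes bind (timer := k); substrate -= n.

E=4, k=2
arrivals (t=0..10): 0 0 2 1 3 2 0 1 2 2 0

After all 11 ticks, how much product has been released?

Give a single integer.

Answer: 11

Derivation:
t=0: arr=0 -> substrate=0 bound=0 product=0
t=1: arr=0 -> substrate=0 bound=0 product=0
t=2: arr=2 -> substrate=0 bound=2 product=0
t=3: arr=1 -> substrate=0 bound=3 product=0
t=4: arr=3 -> substrate=0 bound=4 product=2
t=5: arr=2 -> substrate=1 bound=4 product=3
t=6: arr=0 -> substrate=0 bound=2 product=6
t=7: arr=1 -> substrate=0 bound=2 product=7
t=8: arr=2 -> substrate=0 bound=3 product=8
t=9: arr=2 -> substrate=0 bound=4 product=9
t=10: arr=0 -> substrate=0 bound=2 product=11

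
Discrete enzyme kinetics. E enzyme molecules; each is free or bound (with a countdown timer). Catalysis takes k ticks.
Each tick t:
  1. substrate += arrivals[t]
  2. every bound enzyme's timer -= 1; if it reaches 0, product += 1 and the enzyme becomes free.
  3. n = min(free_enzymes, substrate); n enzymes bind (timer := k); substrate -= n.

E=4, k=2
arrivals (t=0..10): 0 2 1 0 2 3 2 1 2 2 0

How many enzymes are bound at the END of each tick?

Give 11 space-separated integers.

Answer: 0 2 3 1 2 4 4 4 4 4 2

Derivation:
t=0: arr=0 -> substrate=0 bound=0 product=0
t=1: arr=2 -> substrate=0 bound=2 product=0
t=2: arr=1 -> substrate=0 bound=3 product=0
t=3: arr=0 -> substrate=0 bound=1 product=2
t=4: arr=2 -> substrate=0 bound=2 product=3
t=5: arr=3 -> substrate=1 bound=4 product=3
t=6: arr=2 -> substrate=1 bound=4 product=5
t=7: arr=1 -> substrate=0 bound=4 product=7
t=8: arr=2 -> substrate=0 bound=4 product=9
t=9: arr=2 -> substrate=0 bound=4 product=11
t=10: arr=0 -> substrate=0 bound=2 product=13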